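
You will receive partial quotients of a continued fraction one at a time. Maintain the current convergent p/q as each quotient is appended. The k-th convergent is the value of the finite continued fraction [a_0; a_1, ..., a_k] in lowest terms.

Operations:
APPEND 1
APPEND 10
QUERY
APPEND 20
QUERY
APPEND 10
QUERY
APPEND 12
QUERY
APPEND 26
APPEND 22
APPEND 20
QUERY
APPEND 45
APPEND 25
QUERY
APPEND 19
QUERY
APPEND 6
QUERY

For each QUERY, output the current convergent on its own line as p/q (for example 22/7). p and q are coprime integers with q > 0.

11/10
221/201
2221/2020
26873/24441
309642739/281620146
349043901389/317455512721
6645783496737/6044341697402
40223744881811/36583505697133

APPEND 1: p_0 = 1·1 + 0 = 1, q_0 = 1·0 + 1 = 1 → 1/1
APPEND 10: p_1 = 10·1 + 1 = 11, q_1 = 10·1 + 0 = 10 → 11/10
APPEND 20: p_2 = 20·11 + 1 = 221, q_2 = 20·10 + 1 = 201 → 221/201
APPEND 10: p_3 = 10·221 + 11 = 2221, q_3 = 10·201 + 10 = 2020 → 2221/2020
APPEND 12: p_4 = 12·2221 + 221 = 26873, q_4 = 12·2020 + 201 = 24441 → 26873/24441
APPEND 26: p_5 = 26·26873 + 2221 = 700919, q_5 = 26·24441 + 2020 = 637486 → 700919/637486
APPEND 22: p_6 = 22·700919 + 26873 = 15447091, q_6 = 22·637486 + 24441 = 14049133 → 15447091/14049133
APPEND 20: p_7 = 20·15447091 + 700919 = 309642739, q_7 = 20·14049133 + 637486 = 281620146 → 309642739/281620146
APPEND 45: p_8 = 45·309642739 + 15447091 = 13949370346, q_8 = 45·281620146 + 14049133 = 12686955703 → 13949370346/12686955703
APPEND 25: p_9 = 25·13949370346 + 309642739 = 349043901389, q_9 = 25·12686955703 + 281620146 = 317455512721 → 349043901389/317455512721
APPEND 19: p_10 = 19·349043901389 + 13949370346 = 6645783496737, q_10 = 19·317455512721 + 12686955703 = 6044341697402 → 6645783496737/6044341697402
APPEND 6: p_11 = 6·6645783496737 + 349043901389 = 40223744881811, q_11 = 6·6044341697402 + 317455512721 = 36583505697133 → 40223744881811/36583505697133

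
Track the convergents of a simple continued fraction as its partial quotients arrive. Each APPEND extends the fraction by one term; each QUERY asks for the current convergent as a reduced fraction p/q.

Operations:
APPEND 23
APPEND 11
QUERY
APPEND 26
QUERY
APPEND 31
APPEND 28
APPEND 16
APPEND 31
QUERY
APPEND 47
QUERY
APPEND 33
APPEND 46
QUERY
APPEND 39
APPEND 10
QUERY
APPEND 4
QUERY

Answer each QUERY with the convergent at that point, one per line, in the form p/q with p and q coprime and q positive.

254/11
6627/287
2872065996/124382515
135079563103/5849982489
205317971389273/8891844996481
80323931789689693/3478643131670591
329307588540588814/14261547655349775

APPEND 23: p_0 = 23·1 + 0 = 23, q_0 = 23·0 + 1 = 1 → 23/1
APPEND 11: p_1 = 11·23 + 1 = 254, q_1 = 11·1 + 0 = 11 → 254/11
APPEND 26: p_2 = 26·254 + 23 = 6627, q_2 = 26·11 + 1 = 287 → 6627/287
APPEND 31: p_3 = 31·6627 + 254 = 205691, q_3 = 31·287 + 11 = 8908 → 205691/8908
APPEND 28: p_4 = 28·205691 + 6627 = 5765975, q_4 = 28·8908 + 287 = 249711 → 5765975/249711
APPEND 16: p_5 = 16·5765975 + 205691 = 92461291, q_5 = 16·249711 + 8908 = 4004284 → 92461291/4004284
APPEND 31: p_6 = 31·92461291 + 5765975 = 2872065996, q_6 = 31·4004284 + 249711 = 124382515 → 2872065996/124382515
APPEND 47: p_7 = 47·2872065996 + 92461291 = 135079563103, q_7 = 47·124382515 + 4004284 = 5849982489 → 135079563103/5849982489
APPEND 33: p_8 = 33·135079563103 + 2872065996 = 4460497648395, q_8 = 33·5849982489 + 124382515 = 193173804652 → 4460497648395/193173804652
APPEND 46: p_9 = 46·4460497648395 + 135079563103 = 205317971389273, q_9 = 46·193173804652 + 5849982489 = 8891844996481 → 205317971389273/8891844996481
APPEND 39: p_10 = 39·205317971389273 + 4460497648395 = 8011861381830042, q_10 = 39·8891844996481 + 193173804652 = 346975128667411 → 8011861381830042/346975128667411
APPEND 10: p_11 = 10·8011861381830042 + 205317971389273 = 80323931789689693, q_11 = 10·346975128667411 + 8891844996481 = 3478643131670591 → 80323931789689693/3478643131670591
APPEND 4: p_12 = 4·80323931789689693 + 8011861381830042 = 329307588540588814, q_12 = 4·3478643131670591 + 346975128667411 = 14261547655349775 → 329307588540588814/14261547655349775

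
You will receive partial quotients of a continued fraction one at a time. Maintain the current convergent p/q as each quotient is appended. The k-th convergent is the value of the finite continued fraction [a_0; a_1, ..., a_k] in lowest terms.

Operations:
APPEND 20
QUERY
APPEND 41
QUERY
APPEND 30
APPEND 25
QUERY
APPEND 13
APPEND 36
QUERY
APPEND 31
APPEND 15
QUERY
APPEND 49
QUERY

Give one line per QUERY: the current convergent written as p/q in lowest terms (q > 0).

20/1
821/41
617071/30816
290293699/14497020
135397562329/6761638905
6643487705363/331770115804

APPEND 20: p_0 = 20·1 + 0 = 20, q_0 = 20·0 + 1 = 1 → 20/1
APPEND 41: p_1 = 41·20 + 1 = 821, q_1 = 41·1 + 0 = 41 → 821/41
APPEND 30: p_2 = 30·821 + 20 = 24650, q_2 = 30·41 + 1 = 1231 → 24650/1231
APPEND 25: p_3 = 25·24650 + 821 = 617071, q_3 = 25·1231 + 41 = 30816 → 617071/30816
APPEND 13: p_4 = 13·617071 + 24650 = 8046573, q_4 = 13·30816 + 1231 = 401839 → 8046573/401839
APPEND 36: p_5 = 36·8046573 + 617071 = 290293699, q_5 = 36·401839 + 30816 = 14497020 → 290293699/14497020
APPEND 31: p_6 = 31·290293699 + 8046573 = 9007151242, q_6 = 31·14497020 + 401839 = 449809459 → 9007151242/449809459
APPEND 15: p_7 = 15·9007151242 + 290293699 = 135397562329, q_7 = 15·449809459 + 14497020 = 6761638905 → 135397562329/6761638905
APPEND 49: p_8 = 49·135397562329 + 9007151242 = 6643487705363, q_8 = 49·6761638905 + 449809459 = 331770115804 → 6643487705363/331770115804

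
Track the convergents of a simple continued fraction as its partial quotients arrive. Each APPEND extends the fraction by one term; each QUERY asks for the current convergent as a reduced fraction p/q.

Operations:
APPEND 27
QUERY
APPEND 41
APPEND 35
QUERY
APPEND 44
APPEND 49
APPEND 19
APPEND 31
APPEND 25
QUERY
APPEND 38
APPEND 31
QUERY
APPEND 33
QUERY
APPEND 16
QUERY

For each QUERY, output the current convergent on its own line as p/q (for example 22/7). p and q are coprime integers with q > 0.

APPEND 27: p_0 = 27·1 + 0 = 27, q_0 = 27·0 + 1 = 1 → 27/1
APPEND 41: p_1 = 41·27 + 1 = 1108, q_1 = 41·1 + 0 = 41 → 1108/41
APPEND 35: p_2 = 35·1108 + 27 = 38807, q_2 = 35·41 + 1 = 1436 → 38807/1436
APPEND 44: p_3 = 44·38807 + 1108 = 1708616, q_3 = 44·1436 + 41 = 63225 → 1708616/63225
APPEND 49: p_4 = 49·1708616 + 38807 = 83760991, q_4 = 49·63225 + 1436 = 3099461 → 83760991/3099461
APPEND 19: p_5 = 19·83760991 + 1708616 = 1593167445, q_5 = 19·3099461 + 63225 = 58952984 → 1593167445/58952984
APPEND 31: p_6 = 31·1593167445 + 83760991 = 49471951786, q_6 = 31·58952984 + 3099461 = 1830641965 → 49471951786/1830641965
APPEND 25: p_7 = 25·49471951786 + 1593167445 = 1238391962095, q_7 = 25·1830641965 + 58952984 = 45825002109 → 1238391962095/45825002109
APPEND 38: p_8 = 38·1238391962095 + 49471951786 = 47108366511396, q_8 = 38·45825002109 + 1830641965 = 1743180722107 → 47108366511396/1743180722107
APPEND 31: p_9 = 31·47108366511396 + 1238391962095 = 1461597753815371, q_9 = 31·1743180722107 + 45825002109 = 54084427387426 → 1461597753815371/54084427387426
APPEND 33: p_10 = 33·1461597753815371 + 47108366511396 = 48279834242418639, q_10 = 33·54084427387426 + 1743180722107 = 1786529284507165 → 48279834242418639/1786529284507165
APPEND 16: p_11 = 16·48279834242418639 + 1461597753815371 = 773938945632513595, q_11 = 16·1786529284507165 + 54084427387426 = 28638552979502066 → 773938945632513595/28638552979502066

27/1
38807/1436
1238391962095/45825002109
1461597753815371/54084427387426
48279834242418639/1786529284507165
773938945632513595/28638552979502066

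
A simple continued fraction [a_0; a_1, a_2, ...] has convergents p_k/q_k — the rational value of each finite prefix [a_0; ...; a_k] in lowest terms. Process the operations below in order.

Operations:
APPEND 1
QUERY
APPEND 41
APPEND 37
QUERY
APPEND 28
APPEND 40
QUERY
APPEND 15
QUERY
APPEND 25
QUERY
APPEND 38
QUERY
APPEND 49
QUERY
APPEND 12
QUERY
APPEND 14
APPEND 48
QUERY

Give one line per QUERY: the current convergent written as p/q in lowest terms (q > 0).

APPEND 1: p_0 = 1·1 + 0 = 1, q_0 = 1·0 + 1 = 1 → 1/1
APPEND 41: p_1 = 41·1 + 1 = 42, q_1 = 41·1 + 0 = 41 → 42/41
APPEND 37: p_2 = 37·42 + 1 = 1555, q_2 = 37·41 + 1 = 1518 → 1555/1518
APPEND 28: p_3 = 28·1555 + 42 = 43582, q_3 = 28·1518 + 41 = 42545 → 43582/42545
APPEND 40: p_4 = 40·43582 + 1555 = 1744835, q_4 = 40·42545 + 1518 = 1703318 → 1744835/1703318
APPEND 15: p_5 = 15·1744835 + 43582 = 26216107, q_5 = 15·1703318 + 42545 = 25592315 → 26216107/25592315
APPEND 25: p_6 = 25·26216107 + 1744835 = 657147510, q_6 = 25·25592315 + 1703318 = 641511193 → 657147510/641511193
APPEND 38: p_7 = 38·657147510 + 26216107 = 24997821487, q_7 = 38·641511193 + 25592315 = 24403017649 → 24997821487/24403017649
APPEND 49: p_8 = 49·24997821487 + 657147510 = 1225550400373, q_8 = 49·24403017649 + 641511193 = 1196389375994 → 1225550400373/1196389375994
APPEND 12: p_9 = 12·1225550400373 + 24997821487 = 14731602625963, q_9 = 12·1196389375994 + 24403017649 = 14381075529577 → 14731602625963/14381075529577
APPEND 14: p_10 = 14·14731602625963 + 1225550400373 = 207467987163855, q_10 = 14·14381075529577 + 1196389375994 = 202531446790072 → 207467987163855/202531446790072
APPEND 48: p_11 = 48·207467987163855 + 14731602625963 = 9973194986491003, q_11 = 48·202531446790072 + 14381075529577 = 9735890521453033 → 9973194986491003/9735890521453033

1/1
1555/1518
1744835/1703318
26216107/25592315
657147510/641511193
24997821487/24403017649
1225550400373/1196389375994
14731602625963/14381075529577
9973194986491003/9735890521453033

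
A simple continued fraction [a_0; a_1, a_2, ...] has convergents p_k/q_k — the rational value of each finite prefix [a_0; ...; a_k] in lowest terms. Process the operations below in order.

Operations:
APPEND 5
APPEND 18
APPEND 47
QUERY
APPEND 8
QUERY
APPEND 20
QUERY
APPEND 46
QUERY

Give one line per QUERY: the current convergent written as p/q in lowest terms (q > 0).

4282/847
34347/6794
691222/136727
31830559/6296236

APPEND 5: p_0 = 5·1 + 0 = 5, q_0 = 5·0 + 1 = 1 → 5/1
APPEND 18: p_1 = 18·5 + 1 = 91, q_1 = 18·1 + 0 = 18 → 91/18
APPEND 47: p_2 = 47·91 + 5 = 4282, q_2 = 47·18 + 1 = 847 → 4282/847
APPEND 8: p_3 = 8·4282 + 91 = 34347, q_3 = 8·847 + 18 = 6794 → 34347/6794
APPEND 20: p_4 = 20·34347 + 4282 = 691222, q_4 = 20·6794 + 847 = 136727 → 691222/136727
APPEND 46: p_5 = 46·691222 + 34347 = 31830559, q_5 = 46·136727 + 6794 = 6296236 → 31830559/6296236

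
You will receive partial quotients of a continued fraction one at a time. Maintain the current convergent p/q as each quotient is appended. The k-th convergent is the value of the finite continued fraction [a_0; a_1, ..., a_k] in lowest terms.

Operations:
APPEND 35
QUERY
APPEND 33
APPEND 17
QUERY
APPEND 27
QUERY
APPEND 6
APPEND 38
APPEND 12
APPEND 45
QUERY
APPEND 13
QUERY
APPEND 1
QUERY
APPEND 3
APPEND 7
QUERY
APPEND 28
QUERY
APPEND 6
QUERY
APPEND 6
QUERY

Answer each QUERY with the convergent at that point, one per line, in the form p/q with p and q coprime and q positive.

APPEND 35: p_0 = 35·1 + 0 = 35, q_0 = 35·0 + 1 = 1 → 35/1
APPEND 33: p_1 = 33·35 + 1 = 1156, q_1 = 33·1 + 0 = 33 → 1156/33
APPEND 17: p_2 = 17·1156 + 35 = 19687, q_2 = 17·33 + 1 = 562 → 19687/562
APPEND 27: p_3 = 27·19687 + 1156 = 532705, q_3 = 27·562 + 33 = 15207 → 532705/15207
APPEND 6: p_4 = 6·532705 + 19687 = 3215917, q_4 = 6·15207 + 562 = 91804 → 3215917/91804
APPEND 38: p_5 = 38·3215917 + 532705 = 122737551, q_5 = 38·91804 + 15207 = 3503759 → 122737551/3503759
APPEND 12: p_6 = 12·122737551 + 3215917 = 1476066529, q_6 = 12·3503759 + 91804 = 42136912 → 1476066529/42136912
APPEND 45: p_7 = 45·1476066529 + 122737551 = 66545731356, q_7 = 45·42136912 + 3503759 = 1899664799 → 66545731356/1899664799
APPEND 13: p_8 = 13·66545731356 + 1476066529 = 866570574157, q_8 = 13·1899664799 + 42136912 = 24737779299 → 866570574157/24737779299
APPEND 1: p_9 = 1·866570574157 + 66545731356 = 933116305513, q_9 = 1·24737779299 + 1899664799 = 26637444098 → 933116305513/26637444098
APPEND 3: p_10 = 3·933116305513 + 866570574157 = 3665919490696, q_10 = 3·26637444098 + 24737779299 = 104650111593 → 3665919490696/104650111593
APPEND 7: p_11 = 7·3665919490696 + 933116305513 = 26594552740385, q_11 = 7·104650111593 + 26637444098 = 759188225249 → 26594552740385/759188225249
APPEND 28: p_12 = 28·26594552740385 + 3665919490696 = 748313396221476, q_12 = 28·759188225249 + 104650111593 = 21361920418565 → 748313396221476/21361920418565
APPEND 6: p_13 = 6·748313396221476 + 26594552740385 = 4516474930069241, q_13 = 6·21361920418565 + 759188225249 = 128930710736639 → 4516474930069241/128930710736639
APPEND 6: p_14 = 6·4516474930069241 + 748313396221476 = 27847162976636922, q_14 = 6·128930710736639 + 21361920418565 = 794946184838399 → 27847162976636922/794946184838399

35/1
19687/562
532705/15207
66545731356/1899664799
866570574157/24737779299
933116305513/26637444098
26594552740385/759188225249
748313396221476/21361920418565
4516474930069241/128930710736639
27847162976636922/794946184838399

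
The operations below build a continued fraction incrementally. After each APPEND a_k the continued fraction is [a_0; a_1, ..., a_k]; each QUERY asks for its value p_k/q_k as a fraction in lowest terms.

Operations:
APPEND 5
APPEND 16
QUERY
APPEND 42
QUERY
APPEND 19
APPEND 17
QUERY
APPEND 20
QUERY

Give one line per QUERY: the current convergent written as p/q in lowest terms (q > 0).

APPEND 5: p_0 = 5·1 + 0 = 5, q_0 = 5·0 + 1 = 1 → 5/1
APPEND 16: p_1 = 16·5 + 1 = 81, q_1 = 16·1 + 0 = 16 → 81/16
APPEND 42: p_2 = 42·81 + 5 = 3407, q_2 = 42·16 + 1 = 673 → 3407/673
APPEND 19: p_3 = 19·3407 + 81 = 64814, q_3 = 19·673 + 16 = 12803 → 64814/12803
APPEND 17: p_4 = 17·64814 + 3407 = 1105245, q_4 = 17·12803 + 673 = 218324 → 1105245/218324
APPEND 20: p_5 = 20·1105245 + 64814 = 22169714, q_5 = 20·218324 + 12803 = 4379283 → 22169714/4379283

81/16
3407/673
1105245/218324
22169714/4379283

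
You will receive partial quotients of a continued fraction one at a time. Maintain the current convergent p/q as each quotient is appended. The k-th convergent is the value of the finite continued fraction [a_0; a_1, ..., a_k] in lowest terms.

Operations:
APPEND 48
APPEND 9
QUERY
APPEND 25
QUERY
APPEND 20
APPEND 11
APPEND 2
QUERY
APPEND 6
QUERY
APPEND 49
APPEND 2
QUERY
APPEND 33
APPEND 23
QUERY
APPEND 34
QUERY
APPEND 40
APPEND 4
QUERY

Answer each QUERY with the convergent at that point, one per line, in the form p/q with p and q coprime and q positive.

433/9
10873/226
5033285/104619
32607406/677759
3238199764/67307379
2497896132757/51919848670
85036931902129/1767529313097
13700937620773797/284779898803297

APPEND 48: p_0 = 48·1 + 0 = 48, q_0 = 48·0 + 1 = 1 → 48/1
APPEND 9: p_1 = 9·48 + 1 = 433, q_1 = 9·1 + 0 = 9 → 433/9
APPEND 25: p_2 = 25·433 + 48 = 10873, q_2 = 25·9 + 1 = 226 → 10873/226
APPEND 20: p_3 = 20·10873 + 433 = 217893, q_3 = 20·226 + 9 = 4529 → 217893/4529
APPEND 11: p_4 = 11·217893 + 10873 = 2407696, q_4 = 11·4529 + 226 = 50045 → 2407696/50045
APPEND 2: p_5 = 2·2407696 + 217893 = 5033285, q_5 = 2·50045 + 4529 = 104619 → 5033285/104619
APPEND 6: p_6 = 6·5033285 + 2407696 = 32607406, q_6 = 6·104619 + 50045 = 677759 → 32607406/677759
APPEND 49: p_7 = 49·32607406 + 5033285 = 1602796179, q_7 = 49·677759 + 104619 = 33314810 → 1602796179/33314810
APPEND 2: p_8 = 2·1602796179 + 32607406 = 3238199764, q_8 = 2·33314810 + 677759 = 67307379 → 3238199764/67307379
APPEND 33: p_9 = 33·3238199764 + 1602796179 = 108463388391, q_9 = 33·67307379 + 33314810 = 2254458317 → 108463388391/2254458317
APPEND 23: p_10 = 23·108463388391 + 3238199764 = 2497896132757, q_10 = 23·2254458317 + 67307379 = 51919848670 → 2497896132757/51919848670
APPEND 34: p_11 = 34·2497896132757 + 108463388391 = 85036931902129, q_11 = 34·51919848670 + 2254458317 = 1767529313097 → 85036931902129/1767529313097
APPEND 40: p_12 = 40·85036931902129 + 2497896132757 = 3403975172217917, q_12 = 40·1767529313097 + 51919848670 = 70753092372550 → 3403975172217917/70753092372550
APPEND 4: p_13 = 4·3403975172217917 + 85036931902129 = 13700937620773797, q_13 = 4·70753092372550 + 1767529313097 = 284779898803297 → 13700937620773797/284779898803297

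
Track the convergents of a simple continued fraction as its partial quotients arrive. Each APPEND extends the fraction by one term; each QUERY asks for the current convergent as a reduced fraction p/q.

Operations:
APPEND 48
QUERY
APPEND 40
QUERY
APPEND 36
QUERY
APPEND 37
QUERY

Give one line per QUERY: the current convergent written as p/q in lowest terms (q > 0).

48/1
1921/40
69204/1441
2562469/53357

APPEND 48: p_0 = 48·1 + 0 = 48, q_0 = 48·0 + 1 = 1 → 48/1
APPEND 40: p_1 = 40·48 + 1 = 1921, q_1 = 40·1 + 0 = 40 → 1921/40
APPEND 36: p_2 = 36·1921 + 48 = 69204, q_2 = 36·40 + 1 = 1441 → 69204/1441
APPEND 37: p_3 = 37·69204 + 1921 = 2562469, q_3 = 37·1441 + 40 = 53357 → 2562469/53357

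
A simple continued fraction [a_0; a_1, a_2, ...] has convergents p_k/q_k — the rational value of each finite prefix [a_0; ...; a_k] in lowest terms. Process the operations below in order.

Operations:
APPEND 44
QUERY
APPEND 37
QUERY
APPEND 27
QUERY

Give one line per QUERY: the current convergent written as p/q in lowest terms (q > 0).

APPEND 44: p_0 = 44·1 + 0 = 44, q_0 = 44·0 + 1 = 1 → 44/1
APPEND 37: p_1 = 37·44 + 1 = 1629, q_1 = 37·1 + 0 = 37 → 1629/37
APPEND 27: p_2 = 27·1629 + 44 = 44027, q_2 = 27·37 + 1 = 1000 → 44027/1000

44/1
1629/37
44027/1000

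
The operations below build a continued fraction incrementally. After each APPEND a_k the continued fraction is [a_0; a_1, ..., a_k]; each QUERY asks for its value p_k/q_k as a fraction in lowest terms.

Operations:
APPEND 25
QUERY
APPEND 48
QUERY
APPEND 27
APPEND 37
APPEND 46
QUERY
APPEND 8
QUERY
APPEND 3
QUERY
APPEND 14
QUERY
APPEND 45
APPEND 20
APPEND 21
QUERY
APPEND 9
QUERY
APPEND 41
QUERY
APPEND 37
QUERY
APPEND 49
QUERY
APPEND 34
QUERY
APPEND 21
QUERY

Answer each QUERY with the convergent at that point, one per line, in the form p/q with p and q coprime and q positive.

APPEND 25: p_0 = 25·1 + 0 = 25, q_0 = 25·0 + 1 = 1 → 25/1
APPEND 48: p_1 = 48·25 + 1 = 1201, q_1 = 48·1 + 0 = 48 → 1201/48
APPEND 27: p_2 = 27·1201 + 25 = 32452, q_2 = 27·48 + 1 = 1297 → 32452/1297
APPEND 37: p_3 = 37·32452 + 1201 = 1201925, q_3 = 37·1297 + 48 = 48037 → 1201925/48037
APPEND 46: p_4 = 46·1201925 + 32452 = 55321002, q_4 = 46·48037 + 1297 = 2210999 → 55321002/2210999
APPEND 8: p_5 = 8·55321002 + 1201925 = 443769941, q_5 = 8·2210999 + 48037 = 17736029 → 443769941/17736029
APPEND 3: p_6 = 3·443769941 + 55321002 = 1386630825, q_6 = 3·17736029 + 2210999 = 55419086 → 1386630825/55419086
APPEND 14: p_7 = 14·1386630825 + 443769941 = 19856601491, q_7 = 14·55419086 + 17736029 = 793603233 → 19856601491/793603233
APPEND 45: p_8 = 45·19856601491 + 1386630825 = 894933697920, q_8 = 45·793603233 + 55419086 = 35767564571 → 894933697920/35767564571
APPEND 20: p_9 = 20·894933697920 + 19856601491 = 17918530559891, q_9 = 20·35767564571 + 793603233 = 716144894653 → 17918530559891/716144894653
APPEND 21: p_10 = 21·17918530559891 + 894933697920 = 377184075455631, q_10 = 21·716144894653 + 35767564571 = 15074810352284 → 377184075455631/15074810352284
APPEND 9: p_11 = 9·377184075455631 + 17918530559891 = 3412575209660570, q_11 = 9·15074810352284 + 716144894653 = 136389438065209 → 3412575209660570/136389438065209
APPEND 41: p_12 = 41·3412575209660570 + 377184075455631 = 140292767671539001, q_12 = 41·136389438065209 + 15074810352284 = 5607041771025853 → 140292767671539001/5607041771025853
APPEND 37: p_13 = 37·140292767671539001 + 3412575209660570 = 5194244979056603607, q_13 = 37·5607041771025853 + 136389438065209 = 207596934966021770 → 5194244979056603607/207596934966021770
APPEND 49: p_14 = 49·5194244979056603607 + 140292767671539001 = 254658296741445115744, q_14 = 49·207596934966021770 + 5607041771025853 = 10177856855106092583 → 254658296741445115744/10177856855106092583
APPEND 34: p_15 = 34·254658296741445115744 + 5194244979056603607 = 8663576334188190538903, q_15 = 34·10177856855106092583 + 207596934966021770 = 346254730008573169592 → 8663576334188190538903/346254730008573169592
APPEND 21: p_16 = 21·8663576334188190538903 + 254658296741445115744 = 182189761314693446432707, q_16 = 21·346254730008573169592 + 10177856855106092583 = 7281527187035142654015 → 182189761314693446432707/7281527187035142654015

25/1
1201/48
55321002/2210999
443769941/17736029
1386630825/55419086
19856601491/793603233
377184075455631/15074810352284
3412575209660570/136389438065209
140292767671539001/5607041771025853
5194244979056603607/207596934966021770
254658296741445115744/10177856855106092583
8663576334188190538903/346254730008573169592
182189761314693446432707/7281527187035142654015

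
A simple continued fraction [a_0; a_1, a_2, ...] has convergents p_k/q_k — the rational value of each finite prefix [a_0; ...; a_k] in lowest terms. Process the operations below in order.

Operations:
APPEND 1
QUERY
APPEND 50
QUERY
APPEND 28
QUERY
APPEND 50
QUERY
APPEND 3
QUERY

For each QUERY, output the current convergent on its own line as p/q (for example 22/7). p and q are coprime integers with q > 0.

1/1
51/50
1429/1401
71501/70100
215932/211701

APPEND 1: p_0 = 1·1 + 0 = 1, q_0 = 1·0 + 1 = 1 → 1/1
APPEND 50: p_1 = 50·1 + 1 = 51, q_1 = 50·1 + 0 = 50 → 51/50
APPEND 28: p_2 = 28·51 + 1 = 1429, q_2 = 28·50 + 1 = 1401 → 1429/1401
APPEND 50: p_3 = 50·1429 + 51 = 71501, q_3 = 50·1401 + 50 = 70100 → 71501/70100
APPEND 3: p_4 = 3·71501 + 1429 = 215932, q_4 = 3·70100 + 1401 = 211701 → 215932/211701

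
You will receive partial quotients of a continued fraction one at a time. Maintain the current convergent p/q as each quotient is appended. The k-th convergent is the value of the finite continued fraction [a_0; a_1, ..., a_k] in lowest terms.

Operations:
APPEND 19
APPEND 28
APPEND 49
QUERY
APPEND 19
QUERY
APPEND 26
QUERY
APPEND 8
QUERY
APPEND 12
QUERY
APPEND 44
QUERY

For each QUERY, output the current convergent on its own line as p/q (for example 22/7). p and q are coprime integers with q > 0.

26136/1373
497117/26115
12951178/680363
104106541/5469019
1262229670/66308591
55642212021/2923047023

APPEND 19: p_0 = 19·1 + 0 = 19, q_0 = 19·0 + 1 = 1 → 19/1
APPEND 28: p_1 = 28·19 + 1 = 533, q_1 = 28·1 + 0 = 28 → 533/28
APPEND 49: p_2 = 49·533 + 19 = 26136, q_2 = 49·28 + 1 = 1373 → 26136/1373
APPEND 19: p_3 = 19·26136 + 533 = 497117, q_3 = 19·1373 + 28 = 26115 → 497117/26115
APPEND 26: p_4 = 26·497117 + 26136 = 12951178, q_4 = 26·26115 + 1373 = 680363 → 12951178/680363
APPEND 8: p_5 = 8·12951178 + 497117 = 104106541, q_5 = 8·680363 + 26115 = 5469019 → 104106541/5469019
APPEND 12: p_6 = 12·104106541 + 12951178 = 1262229670, q_6 = 12·5469019 + 680363 = 66308591 → 1262229670/66308591
APPEND 44: p_7 = 44·1262229670 + 104106541 = 55642212021, q_7 = 44·66308591 + 5469019 = 2923047023 → 55642212021/2923047023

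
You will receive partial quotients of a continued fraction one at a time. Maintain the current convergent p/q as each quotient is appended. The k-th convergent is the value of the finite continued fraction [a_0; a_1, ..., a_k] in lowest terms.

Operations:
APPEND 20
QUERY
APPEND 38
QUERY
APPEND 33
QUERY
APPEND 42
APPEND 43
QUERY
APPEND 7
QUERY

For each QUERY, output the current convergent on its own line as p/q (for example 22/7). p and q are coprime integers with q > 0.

20/1
761/38
25133/1255
45448054/2269419
319192725/15938681

APPEND 20: p_0 = 20·1 + 0 = 20, q_0 = 20·0 + 1 = 1 → 20/1
APPEND 38: p_1 = 38·20 + 1 = 761, q_1 = 38·1 + 0 = 38 → 761/38
APPEND 33: p_2 = 33·761 + 20 = 25133, q_2 = 33·38 + 1 = 1255 → 25133/1255
APPEND 42: p_3 = 42·25133 + 761 = 1056347, q_3 = 42·1255 + 38 = 52748 → 1056347/52748
APPEND 43: p_4 = 43·1056347 + 25133 = 45448054, q_4 = 43·52748 + 1255 = 2269419 → 45448054/2269419
APPEND 7: p_5 = 7·45448054 + 1056347 = 319192725, q_5 = 7·2269419 + 52748 = 15938681 → 319192725/15938681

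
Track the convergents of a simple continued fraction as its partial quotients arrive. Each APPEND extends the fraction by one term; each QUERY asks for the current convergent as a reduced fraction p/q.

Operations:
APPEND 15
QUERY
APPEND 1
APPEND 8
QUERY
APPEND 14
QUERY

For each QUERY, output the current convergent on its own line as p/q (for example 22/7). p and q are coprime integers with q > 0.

APPEND 15: p_0 = 15·1 + 0 = 15, q_0 = 15·0 + 1 = 1 → 15/1
APPEND 1: p_1 = 1·15 + 1 = 16, q_1 = 1·1 + 0 = 1 → 16/1
APPEND 8: p_2 = 8·16 + 15 = 143, q_2 = 8·1 + 1 = 9 → 143/9
APPEND 14: p_3 = 14·143 + 16 = 2018, q_3 = 14·9 + 1 = 127 → 2018/127

15/1
143/9
2018/127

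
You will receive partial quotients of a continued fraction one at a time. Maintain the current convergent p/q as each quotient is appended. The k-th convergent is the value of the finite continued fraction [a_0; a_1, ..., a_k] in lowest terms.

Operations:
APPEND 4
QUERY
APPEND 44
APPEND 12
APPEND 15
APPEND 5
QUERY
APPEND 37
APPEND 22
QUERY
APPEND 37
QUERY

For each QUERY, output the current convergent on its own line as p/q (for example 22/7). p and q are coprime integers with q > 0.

4/1
162613/40424
133235729/33121098
4935770751/1226984293

APPEND 4: p_0 = 4·1 + 0 = 4, q_0 = 4·0 + 1 = 1 → 4/1
APPEND 44: p_1 = 44·4 + 1 = 177, q_1 = 44·1 + 0 = 44 → 177/44
APPEND 12: p_2 = 12·177 + 4 = 2128, q_2 = 12·44 + 1 = 529 → 2128/529
APPEND 15: p_3 = 15·2128 + 177 = 32097, q_3 = 15·529 + 44 = 7979 → 32097/7979
APPEND 5: p_4 = 5·32097 + 2128 = 162613, q_4 = 5·7979 + 529 = 40424 → 162613/40424
APPEND 37: p_5 = 37·162613 + 32097 = 6048778, q_5 = 37·40424 + 7979 = 1503667 → 6048778/1503667
APPEND 22: p_6 = 22·6048778 + 162613 = 133235729, q_6 = 22·1503667 + 40424 = 33121098 → 133235729/33121098
APPEND 37: p_7 = 37·133235729 + 6048778 = 4935770751, q_7 = 37·33121098 + 1503667 = 1226984293 → 4935770751/1226984293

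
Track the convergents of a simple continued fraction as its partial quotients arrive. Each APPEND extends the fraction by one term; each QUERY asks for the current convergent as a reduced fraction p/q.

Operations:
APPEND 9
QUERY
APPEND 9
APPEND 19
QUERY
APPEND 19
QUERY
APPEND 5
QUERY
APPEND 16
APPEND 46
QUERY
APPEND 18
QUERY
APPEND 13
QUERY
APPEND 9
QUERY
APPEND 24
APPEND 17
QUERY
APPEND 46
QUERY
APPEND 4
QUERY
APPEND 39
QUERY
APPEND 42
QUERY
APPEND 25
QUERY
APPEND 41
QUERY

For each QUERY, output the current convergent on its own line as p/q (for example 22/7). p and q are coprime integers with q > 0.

9/1
1567/172
29855/3277
150842/16557
112543884/12353251
2028233239/222626707
26479575991/2906500442
240344417158/26381130685
98751019409469/10839292957679
4548341638423357/499243529690116
18292117573102897/2007813411718143
717940926989436340/78803966586697693
30171811051129429177/3311774410053021249
755013217205225165765/82873164217912228918
30985713716465361225542/3401111507344454406887

APPEND 9: p_0 = 9·1 + 0 = 9, q_0 = 9·0 + 1 = 1 → 9/1
APPEND 9: p_1 = 9·9 + 1 = 82, q_1 = 9·1 + 0 = 9 → 82/9
APPEND 19: p_2 = 19·82 + 9 = 1567, q_2 = 19·9 + 1 = 172 → 1567/172
APPEND 19: p_3 = 19·1567 + 82 = 29855, q_3 = 19·172 + 9 = 3277 → 29855/3277
APPEND 5: p_4 = 5·29855 + 1567 = 150842, q_4 = 5·3277 + 172 = 16557 → 150842/16557
APPEND 16: p_5 = 16·150842 + 29855 = 2443327, q_5 = 16·16557 + 3277 = 268189 → 2443327/268189
APPEND 46: p_6 = 46·2443327 + 150842 = 112543884, q_6 = 46·268189 + 16557 = 12353251 → 112543884/12353251
APPEND 18: p_7 = 18·112543884 + 2443327 = 2028233239, q_7 = 18·12353251 + 268189 = 222626707 → 2028233239/222626707
APPEND 13: p_8 = 13·2028233239 + 112543884 = 26479575991, q_8 = 13·222626707 + 12353251 = 2906500442 → 26479575991/2906500442
APPEND 9: p_9 = 9·26479575991 + 2028233239 = 240344417158, q_9 = 9·2906500442 + 222626707 = 26381130685 → 240344417158/26381130685
APPEND 24: p_10 = 24·240344417158 + 26479575991 = 5794745587783, q_10 = 24·26381130685 + 2906500442 = 636053636882 → 5794745587783/636053636882
APPEND 17: p_11 = 17·5794745587783 + 240344417158 = 98751019409469, q_11 = 17·636053636882 + 26381130685 = 10839292957679 → 98751019409469/10839292957679
APPEND 46: p_12 = 46·98751019409469 + 5794745587783 = 4548341638423357, q_12 = 46·10839292957679 + 636053636882 = 499243529690116 → 4548341638423357/499243529690116
APPEND 4: p_13 = 4·4548341638423357 + 98751019409469 = 18292117573102897, q_13 = 4·499243529690116 + 10839292957679 = 2007813411718143 → 18292117573102897/2007813411718143
APPEND 39: p_14 = 39·18292117573102897 + 4548341638423357 = 717940926989436340, q_14 = 39·2007813411718143 + 499243529690116 = 78803966586697693 → 717940926989436340/78803966586697693
APPEND 42: p_15 = 42·717940926989436340 + 18292117573102897 = 30171811051129429177, q_15 = 42·78803966586697693 + 2007813411718143 = 3311774410053021249 → 30171811051129429177/3311774410053021249
APPEND 25: p_16 = 25·30171811051129429177 + 717940926989436340 = 755013217205225165765, q_16 = 25·3311774410053021249 + 78803966586697693 = 82873164217912228918 → 755013217205225165765/82873164217912228918
APPEND 41: p_17 = 41·755013217205225165765 + 30171811051129429177 = 30985713716465361225542, q_17 = 41·82873164217912228918 + 3311774410053021249 = 3401111507344454406887 → 30985713716465361225542/3401111507344454406887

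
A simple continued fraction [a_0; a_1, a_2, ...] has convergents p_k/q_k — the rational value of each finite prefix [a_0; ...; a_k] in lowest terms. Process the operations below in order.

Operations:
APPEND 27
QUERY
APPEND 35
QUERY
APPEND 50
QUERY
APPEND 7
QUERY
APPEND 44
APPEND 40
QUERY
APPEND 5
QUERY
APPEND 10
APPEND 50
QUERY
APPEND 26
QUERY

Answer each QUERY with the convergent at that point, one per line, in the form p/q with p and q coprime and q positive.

APPEND 27: p_0 = 27·1 + 0 = 27, q_0 = 27·0 + 1 = 1 → 27/1
APPEND 35: p_1 = 35·27 + 1 = 946, q_1 = 35·1 + 0 = 35 → 946/35
APPEND 50: p_2 = 50·946 + 27 = 47327, q_2 = 50·35 + 1 = 1751 → 47327/1751
APPEND 7: p_3 = 7·47327 + 946 = 332235, q_3 = 7·1751 + 35 = 12292 → 332235/12292
APPEND 44: p_4 = 44·332235 + 47327 = 14665667, q_4 = 44·12292 + 1751 = 542599 → 14665667/542599
APPEND 40: p_5 = 40·14665667 + 332235 = 586958915, q_5 = 40·542599 + 12292 = 21716252 → 586958915/21716252
APPEND 5: p_6 = 5·586958915 + 14665667 = 2949460242, q_6 = 5·21716252 + 542599 = 109123859 → 2949460242/109123859
APPEND 10: p_7 = 10·2949460242 + 586958915 = 30081561335, q_7 = 10·109123859 + 21716252 = 1112954842 → 30081561335/1112954842
APPEND 50: p_8 = 50·30081561335 + 2949460242 = 1507027526992, q_8 = 50·1112954842 + 109123859 = 55756865959 → 1507027526992/55756865959
APPEND 26: p_9 = 26·1507027526992 + 30081561335 = 39212797263127, q_9 = 26·55756865959 + 1112954842 = 1450791469776 → 39212797263127/1450791469776

27/1
946/35
47327/1751
332235/12292
586958915/21716252
2949460242/109123859
1507027526992/55756865959
39212797263127/1450791469776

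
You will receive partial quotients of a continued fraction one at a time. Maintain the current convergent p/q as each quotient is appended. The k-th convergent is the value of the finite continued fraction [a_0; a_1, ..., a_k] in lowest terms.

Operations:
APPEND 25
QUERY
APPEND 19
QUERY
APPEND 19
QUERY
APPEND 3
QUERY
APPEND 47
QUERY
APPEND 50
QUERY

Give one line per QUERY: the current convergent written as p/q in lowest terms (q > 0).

APPEND 25: p_0 = 25·1 + 0 = 25, q_0 = 25·0 + 1 = 1 → 25/1
APPEND 19: p_1 = 19·25 + 1 = 476, q_1 = 19·1 + 0 = 19 → 476/19
APPEND 19: p_2 = 19·476 + 25 = 9069, q_2 = 19·19 + 1 = 362 → 9069/362
APPEND 3: p_3 = 3·9069 + 476 = 27683, q_3 = 3·362 + 19 = 1105 → 27683/1105
APPEND 47: p_4 = 47·27683 + 9069 = 1310170, q_4 = 47·1105 + 362 = 52297 → 1310170/52297
APPEND 50: p_5 = 50·1310170 + 27683 = 65536183, q_5 = 50·52297 + 1105 = 2615955 → 65536183/2615955

25/1
476/19
9069/362
27683/1105
1310170/52297
65536183/2615955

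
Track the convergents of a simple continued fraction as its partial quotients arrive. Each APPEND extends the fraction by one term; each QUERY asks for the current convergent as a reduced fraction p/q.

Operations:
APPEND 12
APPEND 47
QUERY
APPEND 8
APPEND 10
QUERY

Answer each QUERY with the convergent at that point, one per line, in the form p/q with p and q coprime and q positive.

565/47
45885/3817

APPEND 12: p_0 = 12·1 + 0 = 12, q_0 = 12·0 + 1 = 1 → 12/1
APPEND 47: p_1 = 47·12 + 1 = 565, q_1 = 47·1 + 0 = 47 → 565/47
APPEND 8: p_2 = 8·565 + 12 = 4532, q_2 = 8·47 + 1 = 377 → 4532/377
APPEND 10: p_3 = 10·4532 + 565 = 45885, q_3 = 10·377 + 47 = 3817 → 45885/3817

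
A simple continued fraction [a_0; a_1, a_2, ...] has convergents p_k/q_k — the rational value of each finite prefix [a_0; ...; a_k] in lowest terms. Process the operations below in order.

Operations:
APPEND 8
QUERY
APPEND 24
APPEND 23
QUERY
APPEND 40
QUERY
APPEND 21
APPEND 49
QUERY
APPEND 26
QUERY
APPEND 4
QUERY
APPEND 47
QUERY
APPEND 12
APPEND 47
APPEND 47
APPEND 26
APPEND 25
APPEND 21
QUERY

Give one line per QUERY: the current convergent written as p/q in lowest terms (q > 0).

APPEND 8: p_0 = 8·1 + 0 = 8, q_0 = 8·0 + 1 = 1 → 8/1
APPEND 24: p_1 = 24·8 + 1 = 193, q_1 = 24·1 + 0 = 24 → 193/24
APPEND 23: p_2 = 23·193 + 8 = 4447, q_2 = 23·24 + 1 = 553 → 4447/553
APPEND 40: p_3 = 40·4447 + 193 = 178073, q_3 = 40·553 + 24 = 22144 → 178073/22144
APPEND 21: p_4 = 21·178073 + 4447 = 3743980, q_4 = 21·22144 + 553 = 465577 → 3743980/465577
APPEND 49: p_5 = 49·3743980 + 178073 = 183633093, q_5 = 49·465577 + 22144 = 22835417 → 183633093/22835417
APPEND 26: p_6 = 26·183633093 + 3743980 = 4778204398, q_6 = 26·22835417 + 465577 = 594186419 → 4778204398/594186419
APPEND 4: p_7 = 4·4778204398 + 183633093 = 19296450685, q_7 = 4·594186419 + 22835417 = 2399581093 → 19296450685/2399581093
APPEND 47: p_8 = 47·19296450685 + 4778204398 = 911711386593, q_8 = 47·2399581093 + 594186419 = 113374497790 → 911711386593/113374497790
APPEND 12: p_9 = 12·911711386593 + 19296450685 = 10959833089801, q_9 = 12·113374497790 + 2399581093 = 1362893554573 → 10959833089801/1362893554573
APPEND 47: p_10 = 47·10959833089801 + 911711386593 = 516023866607240, q_10 = 47·1362893554573 + 113374497790 = 64169371562721 → 516023866607240/64169371562721
APPEND 47: p_11 = 47·516023866607240 + 10959833089801 = 24264081563630081, q_11 = 47·64169371562721 + 1362893554573 = 3017323357002460 → 24264081563630081/3017323357002460
APPEND 26: p_12 = 26·24264081563630081 + 516023866607240 = 631382144520989346, q_12 = 26·3017323357002460 + 64169371562721 = 78514576653626681 → 631382144520989346/78514576653626681
APPEND 25: p_13 = 25·631382144520989346 + 24264081563630081 = 15808817694588363731, q_13 = 25·78514576653626681 + 3017323357002460 = 1965881739697669485 → 15808817694588363731/1965881739697669485
APPEND 21: p_14 = 21·15808817694588363731 + 631382144520989346 = 332616553730876627697, q_14 = 21·1965881739697669485 + 78514576653626681 = 41362031110304685866 → 332616553730876627697/41362031110304685866

8/1
4447/553
178073/22144
183633093/22835417
4778204398/594186419
19296450685/2399581093
911711386593/113374497790
332616553730876627697/41362031110304685866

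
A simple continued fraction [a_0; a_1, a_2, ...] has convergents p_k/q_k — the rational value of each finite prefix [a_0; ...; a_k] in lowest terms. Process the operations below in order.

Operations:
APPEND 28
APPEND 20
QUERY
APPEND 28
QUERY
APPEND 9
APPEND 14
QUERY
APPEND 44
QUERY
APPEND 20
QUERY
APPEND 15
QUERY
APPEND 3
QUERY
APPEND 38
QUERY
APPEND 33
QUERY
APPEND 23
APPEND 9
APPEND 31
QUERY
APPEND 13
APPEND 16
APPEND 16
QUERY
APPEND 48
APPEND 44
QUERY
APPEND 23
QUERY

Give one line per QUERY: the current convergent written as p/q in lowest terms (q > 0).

561/20
15736/561
2006326/71527
88420529/3152257
1770416906/63116667
26644674119/949902262
81704439263/2912823453
3131413366113/111637193476
103418345520992/3686940208161
670096909608850872/23889448501183111
2255050899594198345025/80394225911067668031
4771099925619110513249249/170093227311864681733747
109843681127301348993707823/3916008156197568443832220

APPEND 28: p_0 = 28·1 + 0 = 28, q_0 = 28·0 + 1 = 1 → 28/1
APPEND 20: p_1 = 20·28 + 1 = 561, q_1 = 20·1 + 0 = 20 → 561/20
APPEND 28: p_2 = 28·561 + 28 = 15736, q_2 = 28·20 + 1 = 561 → 15736/561
APPEND 9: p_3 = 9·15736 + 561 = 142185, q_3 = 9·561 + 20 = 5069 → 142185/5069
APPEND 14: p_4 = 14·142185 + 15736 = 2006326, q_4 = 14·5069 + 561 = 71527 → 2006326/71527
APPEND 44: p_5 = 44·2006326 + 142185 = 88420529, q_5 = 44·71527 + 5069 = 3152257 → 88420529/3152257
APPEND 20: p_6 = 20·88420529 + 2006326 = 1770416906, q_6 = 20·3152257 + 71527 = 63116667 → 1770416906/63116667
APPEND 15: p_7 = 15·1770416906 + 88420529 = 26644674119, q_7 = 15·63116667 + 3152257 = 949902262 → 26644674119/949902262
APPEND 3: p_8 = 3·26644674119 + 1770416906 = 81704439263, q_8 = 3·949902262 + 63116667 = 2912823453 → 81704439263/2912823453
APPEND 38: p_9 = 38·81704439263 + 26644674119 = 3131413366113, q_9 = 38·2912823453 + 949902262 = 111637193476 → 3131413366113/111637193476
APPEND 33: p_10 = 33·3131413366113 + 81704439263 = 103418345520992, q_10 = 33·111637193476 + 2912823453 = 3686940208161 → 103418345520992/3686940208161
APPEND 23: p_11 = 23·103418345520992 + 3131413366113 = 2381753360348929, q_11 = 23·3686940208161 + 111637193476 = 84911261981179 → 2381753360348929/84911261981179
APPEND 9: p_12 = 9·2381753360348929 + 103418345520992 = 21539198588661353, q_12 = 9·84911261981179 + 3686940208161 = 767888298038772 → 21539198588661353/767888298038772
APPEND 31: p_13 = 31·21539198588661353 + 2381753360348929 = 670096909608850872, q_13 = 31·767888298038772 + 84911261981179 = 23889448501183111 → 670096909608850872/23889448501183111
APPEND 13: p_14 = 13·670096909608850872 + 21539198588661353 = 8732799023503722689, q_14 = 13·23889448501183111 + 767888298038772 = 311330718813419215 → 8732799023503722689/311330718813419215
APPEND 16: p_15 = 16·8732799023503722689 + 670096909608850872 = 140394881285668413896, q_15 = 16·311330718813419215 + 23889448501183111 = 5005180949515890551 → 140394881285668413896/5005180949515890551
APPEND 16: p_16 = 16·140394881285668413896 + 8732799023503722689 = 2255050899594198345025, q_16 = 16·5005180949515890551 + 311330718813419215 = 80394225911067668031 → 2255050899594198345025/80394225911067668031
APPEND 48: p_17 = 48·2255050899594198345025 + 140394881285668413896 = 108382838061807188975096, q_17 = 48·80394225911067668031 + 5005180949515890551 = 3863928024680763956039 → 108382838061807188975096/3863928024680763956039
APPEND 44: p_18 = 44·108382838061807188975096 + 2255050899594198345025 = 4771099925619110513249249, q_18 = 44·3863928024680763956039 + 80394225911067668031 = 170093227311864681733747 → 4771099925619110513249249/170093227311864681733747
APPEND 23: p_19 = 23·4771099925619110513249249 + 108382838061807188975096 = 109843681127301348993707823, q_19 = 23·170093227311864681733747 + 3863928024680763956039 = 3916008156197568443832220 → 109843681127301348993707823/3916008156197568443832220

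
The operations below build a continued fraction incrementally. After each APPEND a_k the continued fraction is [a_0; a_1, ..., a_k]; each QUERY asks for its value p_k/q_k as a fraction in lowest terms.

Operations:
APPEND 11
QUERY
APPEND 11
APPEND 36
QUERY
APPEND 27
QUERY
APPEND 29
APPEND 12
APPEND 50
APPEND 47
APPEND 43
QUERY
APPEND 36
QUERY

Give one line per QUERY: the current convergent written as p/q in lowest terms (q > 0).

APPEND 11: p_0 = 11·1 + 0 = 11, q_0 = 11·0 + 1 = 1 → 11/1
APPEND 11: p_1 = 11·11 + 1 = 122, q_1 = 11·1 + 0 = 11 → 122/11
APPEND 36: p_2 = 36·122 + 11 = 4403, q_2 = 36·11 + 1 = 397 → 4403/397
APPEND 27: p_3 = 27·4403 + 122 = 119003, q_3 = 27·397 + 11 = 10730 → 119003/10730
APPEND 29: p_4 = 29·119003 + 4403 = 3455490, q_4 = 29·10730 + 397 = 311567 → 3455490/311567
APPEND 12: p_5 = 12·3455490 + 119003 = 41584883, q_5 = 12·311567 + 10730 = 3749534 → 41584883/3749534
APPEND 50: p_6 = 50·41584883 + 3455490 = 2082699640, q_6 = 50·3749534 + 311567 = 187788267 → 2082699640/187788267
APPEND 47: p_7 = 47·2082699640 + 41584883 = 97928467963, q_7 = 47·187788267 + 3749534 = 8829798083 → 97928467963/8829798083
APPEND 43: p_8 = 43·97928467963 + 2082699640 = 4213006822049, q_8 = 43·8829798083 + 187788267 = 379869105836 → 4213006822049/379869105836
APPEND 36: p_9 = 36·4213006822049 + 97928467963 = 151766174061727, q_9 = 36·379869105836 + 8829798083 = 13684117608179 → 151766174061727/13684117608179

11/1
4403/397
119003/10730
4213006822049/379869105836
151766174061727/13684117608179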